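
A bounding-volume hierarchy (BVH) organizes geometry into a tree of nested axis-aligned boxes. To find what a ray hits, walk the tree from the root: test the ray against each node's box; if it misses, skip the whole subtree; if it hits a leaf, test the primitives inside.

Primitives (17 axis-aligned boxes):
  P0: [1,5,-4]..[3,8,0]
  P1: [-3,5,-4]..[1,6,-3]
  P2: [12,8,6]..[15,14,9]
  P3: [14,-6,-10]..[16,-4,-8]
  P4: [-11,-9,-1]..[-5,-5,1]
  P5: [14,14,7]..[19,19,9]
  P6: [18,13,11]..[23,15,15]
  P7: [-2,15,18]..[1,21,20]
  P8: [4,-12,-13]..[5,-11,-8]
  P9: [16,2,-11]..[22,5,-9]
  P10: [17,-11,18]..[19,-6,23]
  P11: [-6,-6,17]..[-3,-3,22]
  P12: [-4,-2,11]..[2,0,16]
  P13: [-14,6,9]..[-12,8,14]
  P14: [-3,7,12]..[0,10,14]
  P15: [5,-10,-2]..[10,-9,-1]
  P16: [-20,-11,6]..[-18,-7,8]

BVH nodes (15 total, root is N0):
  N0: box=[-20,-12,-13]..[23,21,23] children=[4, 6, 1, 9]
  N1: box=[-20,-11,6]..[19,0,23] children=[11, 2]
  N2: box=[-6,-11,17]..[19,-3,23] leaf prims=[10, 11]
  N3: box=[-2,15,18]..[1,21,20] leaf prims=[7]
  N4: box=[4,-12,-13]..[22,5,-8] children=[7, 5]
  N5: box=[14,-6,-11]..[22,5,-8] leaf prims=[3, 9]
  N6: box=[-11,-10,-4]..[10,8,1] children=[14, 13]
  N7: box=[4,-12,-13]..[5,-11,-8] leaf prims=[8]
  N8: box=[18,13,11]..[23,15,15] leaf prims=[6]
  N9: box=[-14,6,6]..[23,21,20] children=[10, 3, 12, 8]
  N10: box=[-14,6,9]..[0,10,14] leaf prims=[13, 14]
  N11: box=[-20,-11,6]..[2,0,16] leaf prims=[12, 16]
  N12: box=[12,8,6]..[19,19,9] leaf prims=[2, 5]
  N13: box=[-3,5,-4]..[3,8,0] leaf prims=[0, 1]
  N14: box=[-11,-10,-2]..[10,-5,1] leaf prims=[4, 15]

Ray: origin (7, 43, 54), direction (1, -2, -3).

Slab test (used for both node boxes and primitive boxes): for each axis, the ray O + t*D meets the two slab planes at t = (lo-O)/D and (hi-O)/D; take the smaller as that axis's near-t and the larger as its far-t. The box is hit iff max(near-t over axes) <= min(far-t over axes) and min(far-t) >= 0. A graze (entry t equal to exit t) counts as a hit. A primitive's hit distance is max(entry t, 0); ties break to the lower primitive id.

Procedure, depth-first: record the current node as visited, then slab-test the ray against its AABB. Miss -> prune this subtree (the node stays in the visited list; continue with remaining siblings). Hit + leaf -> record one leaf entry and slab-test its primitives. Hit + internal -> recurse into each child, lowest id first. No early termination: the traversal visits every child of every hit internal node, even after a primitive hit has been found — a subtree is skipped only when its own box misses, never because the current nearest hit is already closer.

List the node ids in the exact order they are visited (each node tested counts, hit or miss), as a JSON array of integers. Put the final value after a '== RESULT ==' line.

Traverse from the root:
N0 x:[-27,16] y:[11,55/2] z:[31/3,67/3] -> hit [11,16], descend [1, 4, 6, 9]
  N1 x:[-27,12] y:[43/2,27] z:[31/3,16] -> miss, prune
  N4 x:[-3,15] y:[19,55/2] z:[62/3,67/3] -> miss, prune
  N6 x:[-18,3] y:[35/2,53/2] z:[53/3,58/3] -> miss, prune
  N9 x:[-21,16] y:[11,37/2] z:[34/3,16] -> hit [34/3,16], descend [3, 8, 10, 12]
    N3 x:[-9,-6] y:[11,14] z:[34/3,12] -> miss, prune
    N8 x:[11,16] y:[14,15] z:[13,43/3] -> hit [14,43/3] leaf, test {P6@t=14}
    N10 x:[-21,-7] y:[33/2,37/2] z:[40/3,15] -> miss, prune
    N12 x:[5,12] y:[12,35/2] z:[15,16] -> miss, prune

order=[0, 1, 4, 6, 9, 3, 8, 10, 12]  |boxes|=9  |leaves|=1  hit=P6

== RESULT ==
[0, 1, 4, 6, 9, 3, 8, 10, 12]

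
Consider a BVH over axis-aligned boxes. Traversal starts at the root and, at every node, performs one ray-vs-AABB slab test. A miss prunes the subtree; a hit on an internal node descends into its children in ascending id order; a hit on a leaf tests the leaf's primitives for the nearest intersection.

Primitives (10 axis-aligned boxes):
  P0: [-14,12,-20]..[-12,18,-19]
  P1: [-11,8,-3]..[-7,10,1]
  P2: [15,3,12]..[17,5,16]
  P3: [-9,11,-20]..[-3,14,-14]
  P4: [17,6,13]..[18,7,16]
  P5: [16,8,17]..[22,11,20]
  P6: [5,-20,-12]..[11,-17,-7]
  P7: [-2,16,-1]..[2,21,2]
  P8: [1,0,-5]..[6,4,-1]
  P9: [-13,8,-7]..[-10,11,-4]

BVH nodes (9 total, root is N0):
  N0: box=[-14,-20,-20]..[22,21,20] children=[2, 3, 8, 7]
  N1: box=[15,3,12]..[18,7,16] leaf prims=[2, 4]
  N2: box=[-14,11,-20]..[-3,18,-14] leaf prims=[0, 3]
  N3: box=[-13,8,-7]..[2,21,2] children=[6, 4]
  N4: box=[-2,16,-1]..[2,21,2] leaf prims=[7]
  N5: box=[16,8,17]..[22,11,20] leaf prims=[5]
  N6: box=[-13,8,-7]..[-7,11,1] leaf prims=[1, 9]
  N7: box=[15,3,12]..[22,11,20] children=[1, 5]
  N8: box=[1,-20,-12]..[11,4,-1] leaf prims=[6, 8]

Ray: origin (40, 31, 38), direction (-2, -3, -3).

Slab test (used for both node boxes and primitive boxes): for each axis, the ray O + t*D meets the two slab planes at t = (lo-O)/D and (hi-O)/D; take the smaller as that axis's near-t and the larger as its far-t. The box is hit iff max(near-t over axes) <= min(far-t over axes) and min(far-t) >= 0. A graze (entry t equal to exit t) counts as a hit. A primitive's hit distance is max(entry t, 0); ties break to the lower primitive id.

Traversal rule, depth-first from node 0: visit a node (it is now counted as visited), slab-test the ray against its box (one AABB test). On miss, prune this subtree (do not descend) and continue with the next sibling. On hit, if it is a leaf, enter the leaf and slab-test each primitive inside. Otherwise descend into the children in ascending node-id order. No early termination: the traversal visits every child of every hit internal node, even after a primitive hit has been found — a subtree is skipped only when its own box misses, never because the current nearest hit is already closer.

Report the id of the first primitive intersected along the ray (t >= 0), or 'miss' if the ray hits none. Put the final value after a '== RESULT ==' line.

Traverse from the root:
N0 x:[9,27] y:[10/3,17] z:[6,58/3] -> hit [9,17], descend [2, 3, 7, 8]
  N2 x:[43/2,27] y:[13/3,20/3] z:[52/3,58/3] -> miss, prune
  N3 x:[19,53/2] y:[10/3,23/3] z:[12,15] -> miss, prune
  N7 x:[9,25/2] y:[20/3,28/3] z:[6,26/3] -> miss, prune
  N8 x:[29/2,39/2] y:[9,17] z:[13,50/3] -> hit [29/2,50/3] leaf, test {P6@t=16, P8(miss)}

Visited [0, 2, 3, 7, 8]. Tests: 5 box, 1 leaf. Nearest: P6.

== RESULT ==
6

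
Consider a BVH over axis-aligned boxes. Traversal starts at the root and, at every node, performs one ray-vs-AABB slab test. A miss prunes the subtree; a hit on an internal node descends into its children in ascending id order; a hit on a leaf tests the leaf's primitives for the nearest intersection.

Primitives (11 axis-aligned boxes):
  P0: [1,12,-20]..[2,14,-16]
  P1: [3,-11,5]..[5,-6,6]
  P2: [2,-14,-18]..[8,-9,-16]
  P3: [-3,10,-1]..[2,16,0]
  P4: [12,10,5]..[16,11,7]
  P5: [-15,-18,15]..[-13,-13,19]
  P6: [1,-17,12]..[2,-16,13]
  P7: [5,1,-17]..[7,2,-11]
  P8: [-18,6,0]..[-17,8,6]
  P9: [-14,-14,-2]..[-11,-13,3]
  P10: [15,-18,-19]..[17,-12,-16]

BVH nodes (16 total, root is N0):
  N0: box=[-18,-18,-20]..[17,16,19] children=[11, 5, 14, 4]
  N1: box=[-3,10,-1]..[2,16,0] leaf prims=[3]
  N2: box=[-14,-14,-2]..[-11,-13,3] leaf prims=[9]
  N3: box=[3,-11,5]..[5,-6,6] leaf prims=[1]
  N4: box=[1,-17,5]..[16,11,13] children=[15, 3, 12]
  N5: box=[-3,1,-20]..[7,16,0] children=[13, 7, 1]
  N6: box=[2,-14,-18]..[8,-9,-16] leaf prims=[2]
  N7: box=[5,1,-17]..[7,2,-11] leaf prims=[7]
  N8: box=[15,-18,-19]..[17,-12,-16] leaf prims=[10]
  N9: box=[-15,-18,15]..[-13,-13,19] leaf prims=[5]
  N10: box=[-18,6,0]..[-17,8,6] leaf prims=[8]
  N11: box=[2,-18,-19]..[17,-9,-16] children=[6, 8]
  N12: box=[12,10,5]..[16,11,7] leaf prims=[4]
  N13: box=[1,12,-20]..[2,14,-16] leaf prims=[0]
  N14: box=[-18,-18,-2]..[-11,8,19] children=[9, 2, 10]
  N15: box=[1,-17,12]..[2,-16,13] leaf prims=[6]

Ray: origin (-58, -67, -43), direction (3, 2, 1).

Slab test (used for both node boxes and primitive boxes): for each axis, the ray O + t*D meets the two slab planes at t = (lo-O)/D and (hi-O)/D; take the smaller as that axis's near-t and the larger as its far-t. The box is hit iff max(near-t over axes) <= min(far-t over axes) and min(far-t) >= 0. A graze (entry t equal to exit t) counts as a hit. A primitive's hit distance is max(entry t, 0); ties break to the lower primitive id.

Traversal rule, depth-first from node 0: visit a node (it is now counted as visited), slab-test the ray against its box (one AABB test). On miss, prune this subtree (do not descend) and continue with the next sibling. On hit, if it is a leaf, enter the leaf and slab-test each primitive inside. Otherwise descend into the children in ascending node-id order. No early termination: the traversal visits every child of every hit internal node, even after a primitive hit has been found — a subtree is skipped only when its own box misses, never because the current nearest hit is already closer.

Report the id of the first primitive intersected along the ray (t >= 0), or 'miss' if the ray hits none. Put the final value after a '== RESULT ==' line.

Walk:
N0 x:[40/3,25] y:[49/2,83/2] z:[23,62] -> hit [49/2,25], descend [4, 5, 11, 14]
  N4 x:[59/3,74/3] y:[25,39] z:[48,56] -> miss, prune
  N5 x:[55/3,65/3] y:[34,83/2] z:[23,43] -> miss, prune
  N11 x:[20,25] y:[49/2,29] z:[24,27] -> hit [49/2,25], descend [6, 8]
    N6 x:[20,22] y:[53/2,29] z:[25,27] -> miss, prune
    N8 x:[73/3,25] y:[49/2,55/2] z:[24,27] -> hit [49/2,25] leaf, test {P10@t=49/2}
  N14 x:[40/3,47/3] y:[49/2,75/2] z:[41,62] -> miss, prune

Visited [0, 4, 5, 11, 6, 8, 14]. Tests: 7 box, 1 leaf. Nearest: P10.

== RESULT ==
10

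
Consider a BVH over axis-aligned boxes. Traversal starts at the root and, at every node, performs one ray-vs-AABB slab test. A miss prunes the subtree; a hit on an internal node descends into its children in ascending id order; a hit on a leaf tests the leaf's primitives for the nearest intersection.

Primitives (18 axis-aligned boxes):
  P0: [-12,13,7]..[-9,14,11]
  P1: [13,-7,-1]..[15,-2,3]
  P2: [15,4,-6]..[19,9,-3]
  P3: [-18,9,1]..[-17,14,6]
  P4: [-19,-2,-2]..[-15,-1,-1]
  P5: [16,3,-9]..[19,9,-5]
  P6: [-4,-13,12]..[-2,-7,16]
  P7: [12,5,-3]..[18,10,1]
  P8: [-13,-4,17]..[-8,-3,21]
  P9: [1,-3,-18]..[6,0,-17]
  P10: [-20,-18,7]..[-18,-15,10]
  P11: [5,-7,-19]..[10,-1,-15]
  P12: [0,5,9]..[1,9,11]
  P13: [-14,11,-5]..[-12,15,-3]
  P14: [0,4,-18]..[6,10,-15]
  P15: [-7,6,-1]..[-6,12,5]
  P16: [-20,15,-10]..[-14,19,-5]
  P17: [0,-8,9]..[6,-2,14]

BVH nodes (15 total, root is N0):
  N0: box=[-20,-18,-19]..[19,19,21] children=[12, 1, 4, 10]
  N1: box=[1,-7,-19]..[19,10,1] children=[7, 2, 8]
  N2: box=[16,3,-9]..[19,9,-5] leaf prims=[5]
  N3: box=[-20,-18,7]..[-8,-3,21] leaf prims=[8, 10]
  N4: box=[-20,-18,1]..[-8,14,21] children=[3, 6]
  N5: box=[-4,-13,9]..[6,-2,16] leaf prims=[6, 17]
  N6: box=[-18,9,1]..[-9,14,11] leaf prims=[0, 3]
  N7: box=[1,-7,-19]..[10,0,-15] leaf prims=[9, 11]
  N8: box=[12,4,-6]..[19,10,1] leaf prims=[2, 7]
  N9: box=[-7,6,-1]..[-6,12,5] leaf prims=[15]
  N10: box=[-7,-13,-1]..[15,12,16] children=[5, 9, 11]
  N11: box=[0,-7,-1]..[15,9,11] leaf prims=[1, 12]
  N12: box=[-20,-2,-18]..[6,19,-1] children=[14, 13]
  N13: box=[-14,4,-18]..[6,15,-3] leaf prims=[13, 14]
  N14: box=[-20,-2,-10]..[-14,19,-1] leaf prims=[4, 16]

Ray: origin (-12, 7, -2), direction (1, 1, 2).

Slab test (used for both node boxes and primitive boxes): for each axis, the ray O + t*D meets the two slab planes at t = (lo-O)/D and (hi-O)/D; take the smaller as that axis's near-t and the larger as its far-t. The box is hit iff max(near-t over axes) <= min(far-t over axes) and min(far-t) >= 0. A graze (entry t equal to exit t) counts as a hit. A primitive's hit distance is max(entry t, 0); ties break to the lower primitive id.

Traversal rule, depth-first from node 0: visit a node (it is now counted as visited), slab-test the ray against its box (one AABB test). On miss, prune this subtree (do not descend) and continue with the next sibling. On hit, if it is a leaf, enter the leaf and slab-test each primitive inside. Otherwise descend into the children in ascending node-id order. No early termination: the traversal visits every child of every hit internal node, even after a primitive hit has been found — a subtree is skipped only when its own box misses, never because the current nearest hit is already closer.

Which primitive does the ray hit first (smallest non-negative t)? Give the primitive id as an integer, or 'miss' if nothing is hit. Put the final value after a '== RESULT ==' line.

Traverse from the root:
N0 x:[-8,31] y:[-25,12] z:[-17/2,23/2] -> hit [-8,23/2], descend [1, 4, 10, 12]
  N1 x:[13,31] y:[-14,3] z:[-17/2,3/2] -> miss, prune
  N4 x:[-8,4] y:[-25,7] z:[3/2,23/2] -> hit [3/2,4], descend [3, 6]
    N3 x:[-8,4] y:[-25,-10] z:[9/2,23/2] -> miss, prune
    N6 x:[-6,3] y:[2,7] z:[3/2,13/2] -> hit [2,3] leaf, test {P0(miss), P3(miss)}
  N10 x:[5,27] y:[-20,5] z:[1/2,9] -> hit [5,5], descend [5, 9, 11]
    N5 x:[8,18] y:[-20,-9] z:[11/2,9] -> miss, prune
    N9 x:[5,6] y:[-1,5] z:[1/2,7/2] -> miss, prune
    N11 x:[12,27] y:[-14,2] z:[1/2,13/2] -> miss, prune
  N12 x:[-8,18] y:[-9,12] z:[-8,1/2] -> hit [-8,1/2], descend [13, 14]
    N13 x:[-2,18] y:[-3,8] z:[-8,-1/2] -> miss, prune
    N14 x:[-8,-2] y:[-9,12] z:[-4,1/2] -> miss, prune

Visited [0, 1, 4, 3, 6, 10, 5, 9, 11, 12, 13, 14]. Tests: 12 box, 1 leaf. Nearest: miss.

== RESULT ==
miss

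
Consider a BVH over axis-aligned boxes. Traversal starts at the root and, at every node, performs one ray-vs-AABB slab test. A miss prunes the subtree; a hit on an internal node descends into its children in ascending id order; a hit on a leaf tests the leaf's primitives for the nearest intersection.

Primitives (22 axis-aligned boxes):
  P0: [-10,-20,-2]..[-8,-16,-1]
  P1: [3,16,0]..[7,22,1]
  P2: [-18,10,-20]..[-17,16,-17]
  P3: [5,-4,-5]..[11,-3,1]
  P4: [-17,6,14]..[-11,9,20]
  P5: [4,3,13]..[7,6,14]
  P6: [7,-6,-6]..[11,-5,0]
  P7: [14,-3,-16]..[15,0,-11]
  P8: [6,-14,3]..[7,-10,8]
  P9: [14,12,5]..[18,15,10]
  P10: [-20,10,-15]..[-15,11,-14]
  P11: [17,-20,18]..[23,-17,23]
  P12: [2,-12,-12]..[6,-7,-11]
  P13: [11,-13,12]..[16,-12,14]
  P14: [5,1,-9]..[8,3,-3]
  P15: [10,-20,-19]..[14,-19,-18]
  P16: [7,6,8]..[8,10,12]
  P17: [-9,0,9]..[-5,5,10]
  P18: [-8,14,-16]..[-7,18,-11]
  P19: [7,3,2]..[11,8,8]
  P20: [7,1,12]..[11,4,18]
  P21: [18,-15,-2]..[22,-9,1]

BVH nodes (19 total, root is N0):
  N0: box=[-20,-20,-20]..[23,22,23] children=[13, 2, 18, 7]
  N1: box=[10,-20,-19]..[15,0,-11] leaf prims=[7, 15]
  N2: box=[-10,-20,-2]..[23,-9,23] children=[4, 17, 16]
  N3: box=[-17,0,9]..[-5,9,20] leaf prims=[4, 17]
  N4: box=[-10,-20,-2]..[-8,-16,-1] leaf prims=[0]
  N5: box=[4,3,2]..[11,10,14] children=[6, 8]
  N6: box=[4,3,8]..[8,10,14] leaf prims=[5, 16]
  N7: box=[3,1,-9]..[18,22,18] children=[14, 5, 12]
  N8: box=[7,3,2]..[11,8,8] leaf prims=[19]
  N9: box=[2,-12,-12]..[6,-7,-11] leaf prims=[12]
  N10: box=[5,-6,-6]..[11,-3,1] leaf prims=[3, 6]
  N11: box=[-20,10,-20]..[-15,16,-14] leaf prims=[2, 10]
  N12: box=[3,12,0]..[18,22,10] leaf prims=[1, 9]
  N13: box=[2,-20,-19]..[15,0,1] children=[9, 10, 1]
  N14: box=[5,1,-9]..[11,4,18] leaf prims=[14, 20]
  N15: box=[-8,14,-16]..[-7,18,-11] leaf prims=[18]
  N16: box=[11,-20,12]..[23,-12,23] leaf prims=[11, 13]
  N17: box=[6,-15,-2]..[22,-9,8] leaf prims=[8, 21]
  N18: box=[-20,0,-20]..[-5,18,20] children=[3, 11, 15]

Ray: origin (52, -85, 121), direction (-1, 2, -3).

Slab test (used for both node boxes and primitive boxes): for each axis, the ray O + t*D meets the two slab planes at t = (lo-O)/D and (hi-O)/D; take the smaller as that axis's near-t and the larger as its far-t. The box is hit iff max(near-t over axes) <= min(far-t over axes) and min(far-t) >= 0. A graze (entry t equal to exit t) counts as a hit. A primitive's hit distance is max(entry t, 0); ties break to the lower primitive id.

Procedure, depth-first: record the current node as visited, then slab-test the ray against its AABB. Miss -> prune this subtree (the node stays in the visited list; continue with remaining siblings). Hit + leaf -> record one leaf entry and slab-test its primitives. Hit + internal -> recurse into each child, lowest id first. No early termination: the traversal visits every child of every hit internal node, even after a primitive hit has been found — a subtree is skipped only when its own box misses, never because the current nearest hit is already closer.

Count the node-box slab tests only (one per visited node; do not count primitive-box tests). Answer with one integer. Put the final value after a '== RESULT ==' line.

Trace the traversal:
N0 x:[29,72] y:[65/2,107/2] z:[98/3,47] -> hit [98/3,47], descend [2, 7, 13, 18]
  N2 x:[29,62] y:[65/2,38] z:[98/3,41] -> hit [98/3,38], descend [4, 16, 17]
    N4 x:[60,62] y:[65/2,69/2] z:[122/3,41] -> miss, prune
    N16 x:[29,41] y:[65/2,73/2] z:[98/3,109/3] -> hit [98/3,109/3] leaf, test {P11@t=98/3, P13@t=36}
    N17 x:[30,46] y:[35,38] z:[113/3,41] -> hit [113/3,38] leaf, test {P8(miss), P21(miss)}
  N7 x:[34,49] y:[43,107/2] z:[103/3,130/3] -> hit [43,130/3], descend [5, 12, 14]
    N5 x:[41,48] y:[44,95/2] z:[107/3,119/3] -> miss, prune
    N12 x:[34,49] y:[97/2,107/2] z:[37,121/3] -> miss, prune
    N14 x:[41,47] y:[43,89/2] z:[103/3,130/3] -> hit [43,130/3] leaf, test {P14(miss), P20(miss)}
  N13 x:[37,50] y:[65/2,85/2] z:[40,140/3] -> hit [40,85/2], descend [1, 9, 10]
    N1 x:[37,42] y:[65/2,85/2] z:[44,140/3] -> miss, prune
    N9 x:[46,50] y:[73/2,39] z:[44,133/3] -> miss, prune
    N10 x:[41,47] y:[79/2,41] z:[40,127/3] -> hit [41,41] leaf, test {P3@t=41, P6(miss)}
  N18 x:[57,72] y:[85/2,103/2] z:[101/3,47] -> miss, prune

Visited [0, 2, 4, 16, 17, 7, 5, 12, 14, 13, 1, 9, 10, 18]. Tests: 14 box, 4 leaf. Nearest: P11.

== RESULT ==
14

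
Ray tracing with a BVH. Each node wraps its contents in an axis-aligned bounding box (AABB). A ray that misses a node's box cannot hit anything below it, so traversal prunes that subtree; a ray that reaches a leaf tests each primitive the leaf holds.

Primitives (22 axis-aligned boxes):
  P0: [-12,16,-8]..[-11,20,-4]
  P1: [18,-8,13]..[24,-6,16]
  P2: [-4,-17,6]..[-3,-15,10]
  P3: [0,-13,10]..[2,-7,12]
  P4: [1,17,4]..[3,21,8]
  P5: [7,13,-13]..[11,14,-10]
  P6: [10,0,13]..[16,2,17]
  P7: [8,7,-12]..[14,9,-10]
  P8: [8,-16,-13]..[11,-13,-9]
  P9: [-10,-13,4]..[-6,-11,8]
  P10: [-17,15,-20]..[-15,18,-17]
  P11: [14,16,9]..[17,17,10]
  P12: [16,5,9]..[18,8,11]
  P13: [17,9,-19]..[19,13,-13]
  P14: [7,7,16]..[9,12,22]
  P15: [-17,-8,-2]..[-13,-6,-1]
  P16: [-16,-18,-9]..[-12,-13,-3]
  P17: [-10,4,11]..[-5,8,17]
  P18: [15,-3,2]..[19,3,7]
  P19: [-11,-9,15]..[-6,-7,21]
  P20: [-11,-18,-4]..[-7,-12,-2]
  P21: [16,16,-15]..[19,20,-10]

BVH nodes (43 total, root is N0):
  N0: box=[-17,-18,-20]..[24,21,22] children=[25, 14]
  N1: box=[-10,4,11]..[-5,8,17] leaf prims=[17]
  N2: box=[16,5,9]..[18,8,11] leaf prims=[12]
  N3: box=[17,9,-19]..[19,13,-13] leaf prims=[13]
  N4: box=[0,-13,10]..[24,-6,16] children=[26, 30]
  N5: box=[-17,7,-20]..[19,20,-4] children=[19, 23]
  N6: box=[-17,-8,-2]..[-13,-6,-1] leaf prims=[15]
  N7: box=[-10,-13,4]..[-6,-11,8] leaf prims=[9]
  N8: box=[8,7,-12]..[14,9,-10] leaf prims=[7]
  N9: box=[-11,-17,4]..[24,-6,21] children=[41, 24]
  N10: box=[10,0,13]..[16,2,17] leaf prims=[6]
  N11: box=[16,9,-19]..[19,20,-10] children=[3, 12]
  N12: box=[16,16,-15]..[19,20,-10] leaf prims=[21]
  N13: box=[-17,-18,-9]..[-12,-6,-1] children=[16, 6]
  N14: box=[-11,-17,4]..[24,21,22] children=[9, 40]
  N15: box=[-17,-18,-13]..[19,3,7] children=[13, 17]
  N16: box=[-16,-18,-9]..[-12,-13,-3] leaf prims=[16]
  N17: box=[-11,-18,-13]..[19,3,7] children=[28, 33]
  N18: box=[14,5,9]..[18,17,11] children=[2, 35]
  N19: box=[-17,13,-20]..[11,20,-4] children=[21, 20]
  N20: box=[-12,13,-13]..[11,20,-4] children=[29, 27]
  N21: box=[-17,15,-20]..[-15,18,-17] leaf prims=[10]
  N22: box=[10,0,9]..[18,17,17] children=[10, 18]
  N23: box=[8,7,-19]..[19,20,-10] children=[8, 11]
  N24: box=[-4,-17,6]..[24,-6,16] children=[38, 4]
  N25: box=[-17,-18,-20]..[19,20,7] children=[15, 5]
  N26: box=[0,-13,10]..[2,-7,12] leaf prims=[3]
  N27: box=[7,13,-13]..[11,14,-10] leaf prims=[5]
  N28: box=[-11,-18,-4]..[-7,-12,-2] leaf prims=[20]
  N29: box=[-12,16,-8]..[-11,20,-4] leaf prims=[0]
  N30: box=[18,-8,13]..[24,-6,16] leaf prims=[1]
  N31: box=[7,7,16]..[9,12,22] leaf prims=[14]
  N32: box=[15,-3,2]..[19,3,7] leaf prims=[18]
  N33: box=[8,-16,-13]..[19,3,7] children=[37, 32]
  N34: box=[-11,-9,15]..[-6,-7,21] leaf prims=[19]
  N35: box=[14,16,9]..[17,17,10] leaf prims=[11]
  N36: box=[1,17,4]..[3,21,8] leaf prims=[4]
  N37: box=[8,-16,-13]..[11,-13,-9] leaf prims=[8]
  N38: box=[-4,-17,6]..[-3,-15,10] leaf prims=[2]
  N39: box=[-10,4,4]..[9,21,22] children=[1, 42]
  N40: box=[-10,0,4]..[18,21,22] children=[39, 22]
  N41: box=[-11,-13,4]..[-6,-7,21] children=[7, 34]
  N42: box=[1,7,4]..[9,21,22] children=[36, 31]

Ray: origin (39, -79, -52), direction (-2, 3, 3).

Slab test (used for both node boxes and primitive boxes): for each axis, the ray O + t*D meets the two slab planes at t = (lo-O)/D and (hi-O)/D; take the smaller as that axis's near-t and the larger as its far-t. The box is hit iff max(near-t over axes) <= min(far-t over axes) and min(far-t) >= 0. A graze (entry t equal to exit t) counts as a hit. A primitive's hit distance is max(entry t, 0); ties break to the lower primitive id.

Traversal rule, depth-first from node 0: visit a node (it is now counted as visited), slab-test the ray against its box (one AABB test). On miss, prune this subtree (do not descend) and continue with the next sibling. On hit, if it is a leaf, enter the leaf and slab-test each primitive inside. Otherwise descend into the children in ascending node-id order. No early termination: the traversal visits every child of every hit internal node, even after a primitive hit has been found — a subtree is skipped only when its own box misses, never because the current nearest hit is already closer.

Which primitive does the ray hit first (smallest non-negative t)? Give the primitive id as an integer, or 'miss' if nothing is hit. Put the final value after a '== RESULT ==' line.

Trace the traversal:
N0 x:[15/2,28] y:[61/3,100/3] z:[32/3,74/3] -> hit [61/3,74/3], descend [14, 25]
  N14 x:[15/2,25] y:[62/3,100/3] z:[56/3,74/3] -> hit [62/3,74/3], descend [9, 40]
    N9 x:[15/2,25] y:[62/3,73/3] z:[56/3,73/3] -> hit [62/3,73/3], descend [24, 41]
      N24 x:[15/2,43/2] y:[62/3,73/3] z:[58/3,68/3] -> hit [62/3,43/2], descend [4, 38]
        N4 x:[15/2,39/2] y:[22,73/3] z:[62/3,68/3] -> miss, prune
        N38 x:[21,43/2] y:[62/3,64/3] z:[58/3,62/3] -> miss, prune
      N41 x:[45/2,25] y:[22,24] z:[56/3,73/3] -> hit [45/2,24], descend [7, 34]
        N7 x:[45/2,49/2] y:[22,68/3] z:[56/3,20] -> miss, prune
        N34 x:[45/2,25] y:[70/3,24] z:[67/3,73/3] -> hit [70/3,24] leaf, test {P19@t=70/3}
    N40 x:[21/2,49/2] y:[79/3,100/3] z:[56/3,74/3] -> miss, prune
  N25 x:[10,28] y:[61/3,33] z:[32/3,59/3] -> miss, prune

11 AABB tests over nodes [0, 14, 9, 24, 4, 38, 41, 7, 34, 40, 25]; 1 leaf entered; closest P19.

== RESULT ==
19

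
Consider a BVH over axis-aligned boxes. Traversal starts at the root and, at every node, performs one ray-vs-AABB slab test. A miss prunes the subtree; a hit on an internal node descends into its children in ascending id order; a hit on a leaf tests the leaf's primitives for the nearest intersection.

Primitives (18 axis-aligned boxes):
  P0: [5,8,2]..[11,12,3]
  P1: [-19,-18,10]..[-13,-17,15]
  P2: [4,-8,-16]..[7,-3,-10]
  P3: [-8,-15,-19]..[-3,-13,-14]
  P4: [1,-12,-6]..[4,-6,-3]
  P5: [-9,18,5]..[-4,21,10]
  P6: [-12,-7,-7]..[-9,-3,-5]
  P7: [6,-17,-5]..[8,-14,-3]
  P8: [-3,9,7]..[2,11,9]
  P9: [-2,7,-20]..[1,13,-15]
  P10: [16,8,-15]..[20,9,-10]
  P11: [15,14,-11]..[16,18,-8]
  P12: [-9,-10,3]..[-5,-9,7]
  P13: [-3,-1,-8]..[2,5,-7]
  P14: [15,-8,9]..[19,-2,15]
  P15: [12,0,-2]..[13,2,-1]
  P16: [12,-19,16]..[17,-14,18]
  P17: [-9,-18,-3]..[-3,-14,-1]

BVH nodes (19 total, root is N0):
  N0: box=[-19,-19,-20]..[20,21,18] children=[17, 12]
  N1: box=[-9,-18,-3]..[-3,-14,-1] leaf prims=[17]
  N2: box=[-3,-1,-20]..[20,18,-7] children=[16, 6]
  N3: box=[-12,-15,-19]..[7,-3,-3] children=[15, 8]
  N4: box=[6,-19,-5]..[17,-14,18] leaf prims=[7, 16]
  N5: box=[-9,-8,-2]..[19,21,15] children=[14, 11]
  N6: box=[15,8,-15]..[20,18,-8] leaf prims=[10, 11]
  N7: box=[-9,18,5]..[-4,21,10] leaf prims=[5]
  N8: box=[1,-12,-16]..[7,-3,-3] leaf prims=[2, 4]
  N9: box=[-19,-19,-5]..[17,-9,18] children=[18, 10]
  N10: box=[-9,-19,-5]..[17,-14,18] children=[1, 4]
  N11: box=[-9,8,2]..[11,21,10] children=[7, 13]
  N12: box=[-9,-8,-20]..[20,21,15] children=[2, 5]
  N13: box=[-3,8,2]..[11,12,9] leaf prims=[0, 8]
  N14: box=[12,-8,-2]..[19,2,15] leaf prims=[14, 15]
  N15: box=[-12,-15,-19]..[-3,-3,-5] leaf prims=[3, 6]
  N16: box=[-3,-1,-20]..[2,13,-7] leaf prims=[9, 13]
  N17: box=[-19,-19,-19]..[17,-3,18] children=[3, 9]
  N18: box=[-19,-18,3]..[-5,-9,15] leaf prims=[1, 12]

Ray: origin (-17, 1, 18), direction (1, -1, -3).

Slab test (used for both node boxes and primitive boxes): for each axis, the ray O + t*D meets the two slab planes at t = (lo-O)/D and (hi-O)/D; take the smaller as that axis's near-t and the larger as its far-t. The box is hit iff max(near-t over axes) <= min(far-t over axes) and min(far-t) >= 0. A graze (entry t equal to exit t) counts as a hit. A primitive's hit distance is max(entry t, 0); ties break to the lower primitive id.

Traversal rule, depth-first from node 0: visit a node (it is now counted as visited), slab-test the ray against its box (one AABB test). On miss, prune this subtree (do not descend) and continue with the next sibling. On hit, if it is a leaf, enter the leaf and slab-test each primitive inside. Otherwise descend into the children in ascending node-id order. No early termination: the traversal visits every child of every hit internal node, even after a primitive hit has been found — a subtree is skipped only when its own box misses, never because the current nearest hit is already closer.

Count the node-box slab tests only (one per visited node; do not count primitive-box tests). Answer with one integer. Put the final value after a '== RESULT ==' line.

Trace the traversal:
N0 x:[-2,37] y:[-20,20] z:[0,38/3] -> hit [0,38/3], descend [12, 17]
  N12 x:[8,37] y:[-20,9] z:[1,38/3] -> hit [8,9], descend [2, 5]
    N2 x:[14,37] y:[-17,2] z:[25/3,38/3] -> miss, prune
    N5 x:[8,36] y:[-20,9] z:[1,20/3] -> miss, prune
  N17 x:[-2,34] y:[4,20] z:[0,37/3] -> hit [4,37/3], descend [3, 9]
    N3 x:[5,24] y:[4,16] z:[7,37/3] -> hit [7,37/3], descend [8, 15]
      N8 x:[18,24] y:[4,13] z:[7,34/3] -> miss, prune
      N15 x:[5,14] y:[4,16] z:[23/3,37/3] -> hit [23/3,37/3] leaf, test {P3(miss), P6@t=23/3}
    N9 x:[-2,34] y:[10,20] z:[0,23/3] -> miss, prune

Summary -> nodes [0, 12, 2, 5, 17, 3, 8, 15, 9]; box-tests=9; leaf-entries=1; first=P6

== RESULT ==
9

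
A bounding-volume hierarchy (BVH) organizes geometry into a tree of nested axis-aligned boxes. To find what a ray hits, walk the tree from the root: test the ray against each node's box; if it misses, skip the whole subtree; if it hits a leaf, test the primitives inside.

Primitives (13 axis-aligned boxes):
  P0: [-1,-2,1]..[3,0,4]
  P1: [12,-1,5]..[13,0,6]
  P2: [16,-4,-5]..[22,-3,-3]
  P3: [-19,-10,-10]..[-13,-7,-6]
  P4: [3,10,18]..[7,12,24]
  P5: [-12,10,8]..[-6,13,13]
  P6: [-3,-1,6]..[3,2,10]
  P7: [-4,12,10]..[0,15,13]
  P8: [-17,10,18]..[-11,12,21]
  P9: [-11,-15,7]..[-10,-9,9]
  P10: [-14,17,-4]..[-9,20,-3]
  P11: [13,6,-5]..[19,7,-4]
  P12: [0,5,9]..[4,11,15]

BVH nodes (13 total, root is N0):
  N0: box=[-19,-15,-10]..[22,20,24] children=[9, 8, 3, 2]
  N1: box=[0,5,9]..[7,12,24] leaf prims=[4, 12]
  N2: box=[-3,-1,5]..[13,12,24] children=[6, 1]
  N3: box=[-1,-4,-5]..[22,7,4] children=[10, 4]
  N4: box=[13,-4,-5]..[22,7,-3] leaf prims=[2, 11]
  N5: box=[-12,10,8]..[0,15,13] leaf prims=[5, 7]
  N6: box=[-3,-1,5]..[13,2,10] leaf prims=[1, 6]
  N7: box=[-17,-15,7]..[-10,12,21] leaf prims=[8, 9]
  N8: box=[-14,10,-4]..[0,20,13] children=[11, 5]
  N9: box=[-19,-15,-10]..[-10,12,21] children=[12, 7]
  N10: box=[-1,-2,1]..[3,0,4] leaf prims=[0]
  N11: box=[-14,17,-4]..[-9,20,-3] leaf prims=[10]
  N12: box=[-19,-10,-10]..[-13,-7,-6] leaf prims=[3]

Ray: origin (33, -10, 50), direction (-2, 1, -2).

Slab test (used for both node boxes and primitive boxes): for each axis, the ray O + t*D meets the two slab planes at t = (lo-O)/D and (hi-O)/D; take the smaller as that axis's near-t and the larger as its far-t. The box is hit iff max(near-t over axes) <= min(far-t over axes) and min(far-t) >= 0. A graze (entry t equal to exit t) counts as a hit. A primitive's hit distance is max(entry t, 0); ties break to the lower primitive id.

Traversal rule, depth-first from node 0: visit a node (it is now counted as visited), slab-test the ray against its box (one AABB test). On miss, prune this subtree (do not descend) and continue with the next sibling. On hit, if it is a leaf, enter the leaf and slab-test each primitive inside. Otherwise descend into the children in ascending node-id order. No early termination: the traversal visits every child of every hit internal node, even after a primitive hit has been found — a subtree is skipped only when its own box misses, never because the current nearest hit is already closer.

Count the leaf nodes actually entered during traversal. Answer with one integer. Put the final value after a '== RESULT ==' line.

Trace the traversal:
N0 x:[11/2,26] y:[-5,30] z:[13,30] -> hit [13,26], descend [2, 3, 8, 9]
  N2 x:[10,18] y:[9,22] z:[13,45/2] -> hit [13,18], descend [1, 6]
    N1 x:[13,33/2] y:[15,22] z:[13,41/2] -> hit [15,33/2] leaf, test {P4(miss), P12(miss)}
    N6 x:[10,18] y:[9,12] z:[20,45/2] -> miss, prune
  N3 x:[11/2,17] y:[6,17] z:[23,55/2] -> miss, prune
  N8 x:[33/2,47/2] y:[20,30] z:[37/2,27] -> hit [20,47/2], descend [5, 11]
    N5 x:[33/2,45/2] y:[20,25] z:[37/2,21] -> hit [20,21] leaf, test {P5@t=20, P7(miss)}
    N11 x:[21,47/2] y:[27,30] z:[53/2,27] -> miss, prune
  N9 x:[43/2,26] y:[-5,22] z:[29/2,30] -> hit [43/2,22], descend [7, 12]
    N7 x:[43/2,25] y:[-5,22] z:[29/2,43/2] -> hit [43/2,43/2] leaf, test {P8(miss), P9(miss)}
    N12 x:[23,26] y:[0,3] z:[28,30] -> miss, prune

11 AABB tests over nodes [0, 2, 1, 6, 3, 8, 5, 11, 9, 7, 12]; 3 leaves entered; closest P5.

== RESULT ==
3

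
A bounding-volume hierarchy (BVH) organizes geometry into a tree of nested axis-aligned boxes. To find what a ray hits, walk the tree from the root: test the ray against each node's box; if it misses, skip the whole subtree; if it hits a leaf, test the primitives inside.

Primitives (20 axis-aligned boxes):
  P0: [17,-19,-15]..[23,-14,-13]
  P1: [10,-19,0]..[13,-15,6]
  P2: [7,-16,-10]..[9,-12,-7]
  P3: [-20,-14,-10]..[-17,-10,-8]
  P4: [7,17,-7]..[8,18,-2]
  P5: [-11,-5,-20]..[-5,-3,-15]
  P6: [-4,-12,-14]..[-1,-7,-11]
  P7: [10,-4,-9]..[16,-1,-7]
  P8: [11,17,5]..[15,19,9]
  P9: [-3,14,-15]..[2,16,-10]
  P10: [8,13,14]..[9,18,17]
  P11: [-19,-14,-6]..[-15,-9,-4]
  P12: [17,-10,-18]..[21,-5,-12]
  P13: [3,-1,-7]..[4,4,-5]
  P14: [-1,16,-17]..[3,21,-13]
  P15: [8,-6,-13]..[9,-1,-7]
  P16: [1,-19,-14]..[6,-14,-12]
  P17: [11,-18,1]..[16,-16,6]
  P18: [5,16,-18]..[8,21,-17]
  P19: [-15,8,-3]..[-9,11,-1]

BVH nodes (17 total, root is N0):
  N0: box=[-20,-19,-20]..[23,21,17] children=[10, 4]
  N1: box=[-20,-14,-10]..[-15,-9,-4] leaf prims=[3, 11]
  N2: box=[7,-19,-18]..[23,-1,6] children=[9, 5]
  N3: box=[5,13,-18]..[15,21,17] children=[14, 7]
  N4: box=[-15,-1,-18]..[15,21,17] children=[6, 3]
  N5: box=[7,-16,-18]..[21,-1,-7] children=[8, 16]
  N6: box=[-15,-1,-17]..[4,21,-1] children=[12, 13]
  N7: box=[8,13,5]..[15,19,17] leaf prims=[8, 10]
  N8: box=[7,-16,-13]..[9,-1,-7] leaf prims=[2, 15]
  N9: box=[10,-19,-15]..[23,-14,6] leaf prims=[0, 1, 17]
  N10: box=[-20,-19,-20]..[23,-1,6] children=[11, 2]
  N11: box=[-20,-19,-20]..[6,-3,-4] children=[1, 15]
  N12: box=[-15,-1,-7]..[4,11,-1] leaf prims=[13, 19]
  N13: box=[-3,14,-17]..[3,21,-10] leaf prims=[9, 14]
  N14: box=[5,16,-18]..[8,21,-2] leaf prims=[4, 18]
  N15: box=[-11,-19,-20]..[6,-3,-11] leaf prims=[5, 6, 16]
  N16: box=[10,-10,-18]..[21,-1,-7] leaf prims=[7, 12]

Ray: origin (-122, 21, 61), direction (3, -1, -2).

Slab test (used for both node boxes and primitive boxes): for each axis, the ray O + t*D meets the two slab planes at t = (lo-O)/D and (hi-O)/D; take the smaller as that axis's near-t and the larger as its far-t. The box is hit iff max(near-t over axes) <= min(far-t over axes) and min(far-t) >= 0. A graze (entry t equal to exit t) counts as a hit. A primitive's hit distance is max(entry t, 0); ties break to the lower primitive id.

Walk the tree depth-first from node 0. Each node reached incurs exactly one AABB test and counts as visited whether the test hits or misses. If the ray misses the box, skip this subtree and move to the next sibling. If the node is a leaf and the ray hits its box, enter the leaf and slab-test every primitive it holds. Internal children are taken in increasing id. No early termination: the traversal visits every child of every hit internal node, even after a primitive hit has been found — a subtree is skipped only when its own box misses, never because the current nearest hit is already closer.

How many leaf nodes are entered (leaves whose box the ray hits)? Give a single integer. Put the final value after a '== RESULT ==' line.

Trace the traversal:
N0 x:[34,145/3] y:[0,40] z:[22,81/2] -> hit [34,40], descend [4, 10]
  N4 x:[107/3,137/3] y:[0,22] z:[22,79/2] -> miss, prune
  N10 x:[34,145/3] y:[22,40] z:[55/2,81/2] -> hit [34,40], descend [2, 11]
    N2 x:[43,145/3] y:[22,40] z:[55/2,79/2] -> miss, prune
    N11 x:[34,128/3] y:[24,40] z:[65/2,81/2] -> hit [34,40], descend [1, 15]
      N1 x:[34,107/3] y:[30,35] z:[65/2,71/2] -> hit [34,35] leaf, test {P3@t=69/2, P11(miss)}
      N15 x:[37,128/3] y:[24,40] z:[36,81/2] -> hit [37,40] leaf, test {P5(miss), P6(miss), P16(miss)}

7 AABB tests over nodes [0, 4, 10, 2, 11, 1, 15]; 2 leaves entered; closest P3.

== RESULT ==
2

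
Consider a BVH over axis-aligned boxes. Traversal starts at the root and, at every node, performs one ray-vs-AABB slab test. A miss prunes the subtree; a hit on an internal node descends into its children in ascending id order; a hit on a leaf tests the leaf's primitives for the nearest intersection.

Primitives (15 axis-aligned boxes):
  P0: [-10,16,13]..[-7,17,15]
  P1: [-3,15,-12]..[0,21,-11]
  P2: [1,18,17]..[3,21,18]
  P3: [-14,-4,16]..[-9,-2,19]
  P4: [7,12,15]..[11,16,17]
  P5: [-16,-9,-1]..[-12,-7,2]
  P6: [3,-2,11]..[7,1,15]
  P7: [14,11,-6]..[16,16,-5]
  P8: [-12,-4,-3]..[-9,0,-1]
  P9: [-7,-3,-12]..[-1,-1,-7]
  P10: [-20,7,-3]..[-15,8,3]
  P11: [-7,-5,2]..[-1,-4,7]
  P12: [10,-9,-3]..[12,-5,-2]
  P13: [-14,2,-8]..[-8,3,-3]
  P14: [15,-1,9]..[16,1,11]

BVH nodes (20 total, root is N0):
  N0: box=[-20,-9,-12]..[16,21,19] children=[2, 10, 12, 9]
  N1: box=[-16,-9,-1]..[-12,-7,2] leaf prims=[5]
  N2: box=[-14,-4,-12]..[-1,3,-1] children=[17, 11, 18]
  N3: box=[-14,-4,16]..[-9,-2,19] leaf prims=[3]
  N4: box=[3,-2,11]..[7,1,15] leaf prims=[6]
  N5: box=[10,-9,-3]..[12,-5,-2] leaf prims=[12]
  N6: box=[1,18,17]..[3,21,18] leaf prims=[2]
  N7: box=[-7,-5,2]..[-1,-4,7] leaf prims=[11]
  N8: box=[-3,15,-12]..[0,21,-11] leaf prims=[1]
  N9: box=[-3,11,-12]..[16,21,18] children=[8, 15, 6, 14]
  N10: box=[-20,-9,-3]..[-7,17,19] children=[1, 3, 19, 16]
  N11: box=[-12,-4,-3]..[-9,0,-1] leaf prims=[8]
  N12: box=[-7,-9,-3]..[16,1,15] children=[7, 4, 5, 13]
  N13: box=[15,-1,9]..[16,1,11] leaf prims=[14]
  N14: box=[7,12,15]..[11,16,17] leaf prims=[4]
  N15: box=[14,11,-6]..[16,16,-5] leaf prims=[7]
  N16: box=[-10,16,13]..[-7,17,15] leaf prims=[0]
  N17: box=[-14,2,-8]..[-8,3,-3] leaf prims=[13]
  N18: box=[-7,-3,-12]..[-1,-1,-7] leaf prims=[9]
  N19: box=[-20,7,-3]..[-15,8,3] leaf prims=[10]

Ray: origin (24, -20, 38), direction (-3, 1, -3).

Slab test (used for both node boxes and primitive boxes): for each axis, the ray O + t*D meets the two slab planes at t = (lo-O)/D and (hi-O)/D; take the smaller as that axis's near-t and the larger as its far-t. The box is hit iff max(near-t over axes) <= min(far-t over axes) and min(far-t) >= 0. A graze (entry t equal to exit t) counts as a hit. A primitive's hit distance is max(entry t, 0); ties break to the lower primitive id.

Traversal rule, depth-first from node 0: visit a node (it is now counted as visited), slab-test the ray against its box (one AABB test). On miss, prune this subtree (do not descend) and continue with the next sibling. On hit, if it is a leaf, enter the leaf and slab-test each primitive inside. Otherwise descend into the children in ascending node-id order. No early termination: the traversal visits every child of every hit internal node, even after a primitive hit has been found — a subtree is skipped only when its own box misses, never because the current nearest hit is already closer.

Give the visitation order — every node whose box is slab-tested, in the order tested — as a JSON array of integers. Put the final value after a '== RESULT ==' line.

Trace the traversal:
N0 x:[8/3,44/3] y:[11,41] z:[19/3,50/3] -> hit [11,44/3], descend [2, 9, 10, 12]
  N2 x:[25/3,38/3] y:[16,23] z:[13,50/3] -> miss, prune
  N9 x:[8/3,9] y:[31,41] z:[20/3,50/3] -> miss, prune
  N10 x:[31/3,44/3] y:[11,37] z:[19/3,41/3] -> hit [11,41/3], descend [1, 3, 16, 19]
    N1 x:[12,40/3] y:[11,13] z:[12,13] -> hit [12,13] leaf, test {P5@t=12}
    N3 x:[11,38/3] y:[16,18] z:[19/3,22/3] -> miss, prune
    N16 x:[31/3,34/3] y:[36,37] z:[23/3,25/3] -> miss, prune
    N19 x:[13,44/3] y:[27,28] z:[35/3,41/3] -> miss, prune
  N12 x:[8/3,31/3] y:[11,21] z:[23/3,41/3] -> miss, prune

Visited [0, 2, 9, 10, 1, 3, 16, 19, 12]. Tests: 9 box, 1 leaf. Nearest: P5.

== RESULT ==
[0, 2, 9, 10, 1, 3, 16, 19, 12]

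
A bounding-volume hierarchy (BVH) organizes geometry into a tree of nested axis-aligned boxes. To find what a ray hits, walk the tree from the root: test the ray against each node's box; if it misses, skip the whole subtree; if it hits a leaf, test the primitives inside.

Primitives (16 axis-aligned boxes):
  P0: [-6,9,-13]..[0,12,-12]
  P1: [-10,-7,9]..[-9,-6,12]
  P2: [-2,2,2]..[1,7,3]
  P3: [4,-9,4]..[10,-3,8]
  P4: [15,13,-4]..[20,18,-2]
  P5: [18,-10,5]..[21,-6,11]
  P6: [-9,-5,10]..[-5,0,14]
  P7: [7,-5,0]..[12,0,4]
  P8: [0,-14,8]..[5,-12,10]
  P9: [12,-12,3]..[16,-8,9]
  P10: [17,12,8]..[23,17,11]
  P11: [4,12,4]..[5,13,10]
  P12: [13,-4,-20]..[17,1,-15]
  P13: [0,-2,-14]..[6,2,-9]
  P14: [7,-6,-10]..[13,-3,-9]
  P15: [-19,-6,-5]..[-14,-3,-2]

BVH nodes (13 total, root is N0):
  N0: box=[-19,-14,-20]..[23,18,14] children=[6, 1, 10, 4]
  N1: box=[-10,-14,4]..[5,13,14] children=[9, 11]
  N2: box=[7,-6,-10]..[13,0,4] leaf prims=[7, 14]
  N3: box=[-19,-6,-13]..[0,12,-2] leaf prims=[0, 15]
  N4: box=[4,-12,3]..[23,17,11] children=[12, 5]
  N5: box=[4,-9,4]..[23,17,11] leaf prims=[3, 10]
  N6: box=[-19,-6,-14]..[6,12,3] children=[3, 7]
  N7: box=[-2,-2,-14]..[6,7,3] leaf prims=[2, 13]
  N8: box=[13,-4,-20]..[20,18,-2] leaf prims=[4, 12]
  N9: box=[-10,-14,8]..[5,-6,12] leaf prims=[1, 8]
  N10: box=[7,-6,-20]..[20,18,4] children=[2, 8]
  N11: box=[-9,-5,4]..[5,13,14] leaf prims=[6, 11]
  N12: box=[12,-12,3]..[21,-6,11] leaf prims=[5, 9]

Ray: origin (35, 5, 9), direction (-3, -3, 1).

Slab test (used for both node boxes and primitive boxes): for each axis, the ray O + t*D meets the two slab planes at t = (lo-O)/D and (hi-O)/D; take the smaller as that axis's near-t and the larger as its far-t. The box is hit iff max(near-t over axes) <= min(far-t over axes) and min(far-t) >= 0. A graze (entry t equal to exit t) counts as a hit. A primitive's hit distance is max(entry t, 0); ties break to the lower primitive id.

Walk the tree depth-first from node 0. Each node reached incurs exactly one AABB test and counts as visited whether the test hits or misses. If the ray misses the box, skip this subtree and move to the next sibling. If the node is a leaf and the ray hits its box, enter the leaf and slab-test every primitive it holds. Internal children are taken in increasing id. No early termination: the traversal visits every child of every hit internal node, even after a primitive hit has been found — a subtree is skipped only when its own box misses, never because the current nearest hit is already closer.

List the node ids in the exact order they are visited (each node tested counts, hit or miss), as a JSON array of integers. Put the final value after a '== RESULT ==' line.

Traverse from the root:
N0 x:[4,18] y:[-13/3,19/3] z:[-29,5] -> hit [4,5], descend [1, 4, 6, 10]
  N1 x:[10,15] y:[-8/3,19/3] z:[-5,5] -> miss, prune
  N4 x:[4,31/3] y:[-4,17/3] z:[-6,2] -> miss, prune
  N6 x:[29/3,18] y:[-7/3,11/3] z:[-23,-6] -> miss, prune
  N10 x:[5,28/3] y:[-13/3,11/3] z:[-29,-5] -> miss, prune

Summary -> nodes [0, 1, 4, 6, 10]; box-tests=5; leaf-entries=0; first=miss

== RESULT ==
[0, 1, 4, 6, 10]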